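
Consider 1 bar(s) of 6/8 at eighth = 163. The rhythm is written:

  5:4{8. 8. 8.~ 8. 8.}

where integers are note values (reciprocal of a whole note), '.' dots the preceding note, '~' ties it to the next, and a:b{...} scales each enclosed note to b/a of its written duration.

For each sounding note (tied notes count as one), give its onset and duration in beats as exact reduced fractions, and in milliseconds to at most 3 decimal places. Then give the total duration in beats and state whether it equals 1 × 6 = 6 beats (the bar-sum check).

1) 0.0ms=0b +441.718ms=6/5b
2) 441.718ms=6/5b +441.718ms=6/5b
3) 883.436ms=12/5b +883.436ms=12/5b
4) 1766.871ms=24/5b +441.718ms=6/5b
Σ=6b of 6 (163bpm 6/8) — PASS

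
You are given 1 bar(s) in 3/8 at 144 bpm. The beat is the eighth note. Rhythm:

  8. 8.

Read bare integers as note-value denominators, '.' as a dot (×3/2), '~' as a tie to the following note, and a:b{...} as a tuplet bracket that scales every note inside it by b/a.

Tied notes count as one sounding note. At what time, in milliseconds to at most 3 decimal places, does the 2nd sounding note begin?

note 2 onset = 3/2b = 625.0ms

1. 0.0ms @ 0 + 625.0ms (3/2)
2. 625.0ms @ 3/2 + 625.0ms (3/2)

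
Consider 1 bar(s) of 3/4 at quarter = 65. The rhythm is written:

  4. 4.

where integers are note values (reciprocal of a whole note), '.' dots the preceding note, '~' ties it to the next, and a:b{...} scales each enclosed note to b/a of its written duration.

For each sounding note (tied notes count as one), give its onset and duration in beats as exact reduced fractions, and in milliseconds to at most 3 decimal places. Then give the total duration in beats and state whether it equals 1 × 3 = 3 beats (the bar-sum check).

1) 0.0ms=0b +1384.615ms=3/2b
2) 1384.615ms=3/2b +1384.615ms=3/2b
Σ=3b of 3 (65bpm 3/4) — PASS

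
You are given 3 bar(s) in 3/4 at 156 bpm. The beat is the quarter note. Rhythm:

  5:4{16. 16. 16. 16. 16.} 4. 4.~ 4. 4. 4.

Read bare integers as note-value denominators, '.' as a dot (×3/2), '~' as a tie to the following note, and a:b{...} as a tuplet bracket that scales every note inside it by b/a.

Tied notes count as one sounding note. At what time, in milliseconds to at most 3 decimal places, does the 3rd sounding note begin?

note 3 onset = 3/5b = 230.769ms

1. 0.0ms @ 0 + 115.385ms (3/10)
2. 115.385ms @ 3/10 + 115.385ms (3/10)
3. 230.769ms @ 3/5 + 115.385ms (3/10)
4. 346.154ms @ 9/10 + 115.385ms (3/10)
5. 461.538ms @ 6/5 + 115.385ms (3/10)
6. 576.923ms @ 3/2 + 576.923ms (3/2)
7. 1153.846ms @ 3 + 1153.846ms (3)
8. 2307.692ms @ 6 + 576.923ms (3/2)
9. 2884.615ms @ 15/2 + 576.923ms (3/2)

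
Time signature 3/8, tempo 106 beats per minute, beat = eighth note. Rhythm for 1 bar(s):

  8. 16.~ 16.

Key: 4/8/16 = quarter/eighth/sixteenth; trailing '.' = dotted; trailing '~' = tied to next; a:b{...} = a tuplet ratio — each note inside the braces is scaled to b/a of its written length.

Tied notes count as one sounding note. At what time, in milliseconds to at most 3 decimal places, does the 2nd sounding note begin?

1. 0.0ms @ 0 + 849.057ms (3/2)
2. 849.057ms @ 3/2 + 849.057ms (3/2)

note 2 onset = 3/2b = 849.057ms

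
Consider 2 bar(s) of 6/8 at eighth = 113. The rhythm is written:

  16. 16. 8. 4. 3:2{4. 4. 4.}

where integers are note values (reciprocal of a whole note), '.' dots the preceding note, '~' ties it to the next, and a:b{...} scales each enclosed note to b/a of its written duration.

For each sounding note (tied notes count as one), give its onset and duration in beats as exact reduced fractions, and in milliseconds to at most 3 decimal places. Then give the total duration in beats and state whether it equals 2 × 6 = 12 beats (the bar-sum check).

1) 0.0ms=0b +398.23ms=3/4b
2) 398.23ms=3/4b +398.23ms=3/4b
3) 796.46ms=3/2b +796.46ms=3/2b
4) 1592.92ms=3b +1592.92ms=3b
5) 3185.841ms=6b +1061.947ms=2b
6) 4247.788ms=8b +1061.947ms=2b
7) 5309.735ms=10b +1061.947ms=2b
Σ=12b of 12 (113bpm 6/8) — PASS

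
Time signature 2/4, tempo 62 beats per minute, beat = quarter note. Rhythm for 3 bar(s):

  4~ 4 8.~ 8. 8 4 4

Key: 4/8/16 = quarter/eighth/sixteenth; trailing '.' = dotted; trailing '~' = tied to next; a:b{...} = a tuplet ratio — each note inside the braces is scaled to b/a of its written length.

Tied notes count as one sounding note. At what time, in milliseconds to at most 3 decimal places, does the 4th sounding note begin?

note 4 onset = 4b = 3870.968ms

1. 0.0ms @ 0 + 1935.484ms (2)
2. 1935.484ms @ 2 + 1451.613ms (3/2)
3. 3387.097ms @ 7/2 + 483.871ms (1/2)
4. 3870.968ms @ 4 + 967.742ms (1)
5. 4838.71ms @ 5 + 967.742ms (1)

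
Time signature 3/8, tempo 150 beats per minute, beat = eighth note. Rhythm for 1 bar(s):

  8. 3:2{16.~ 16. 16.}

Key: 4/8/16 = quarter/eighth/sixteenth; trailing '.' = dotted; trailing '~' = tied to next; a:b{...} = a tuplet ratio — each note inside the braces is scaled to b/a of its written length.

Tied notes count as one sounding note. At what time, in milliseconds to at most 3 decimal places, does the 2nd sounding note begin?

1. 0.0ms @ 0 + 600.0ms (3/2)
2. 600.0ms @ 3/2 + 400.0ms (1)
3. 1000.0ms @ 5/2 + 200.0ms (1/2)

note 2 onset = 3/2b = 600.0ms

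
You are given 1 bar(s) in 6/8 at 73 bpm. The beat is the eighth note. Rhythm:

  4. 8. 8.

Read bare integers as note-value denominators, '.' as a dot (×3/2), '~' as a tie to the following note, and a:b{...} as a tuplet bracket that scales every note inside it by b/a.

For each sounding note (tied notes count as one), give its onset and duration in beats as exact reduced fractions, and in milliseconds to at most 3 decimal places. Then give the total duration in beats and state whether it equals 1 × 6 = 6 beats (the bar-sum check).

1) 0.0ms=0b +2465.753ms=3b
2) 2465.753ms=3b +1232.877ms=3/2b
3) 3698.63ms=9/2b +1232.877ms=3/2b
Σ=6b of 6 (73bpm 6/8) — PASS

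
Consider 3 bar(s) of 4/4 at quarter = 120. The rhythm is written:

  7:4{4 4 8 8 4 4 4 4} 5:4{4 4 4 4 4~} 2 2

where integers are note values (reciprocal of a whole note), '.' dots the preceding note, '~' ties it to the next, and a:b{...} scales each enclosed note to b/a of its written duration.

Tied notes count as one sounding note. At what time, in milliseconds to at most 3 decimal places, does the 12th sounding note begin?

note 12 onset = 32/5b = 3200.0ms

1. 0.0ms @ 0 + 285.714ms (4/7)
2. 285.714ms @ 4/7 + 285.714ms (4/7)
3. 571.429ms @ 8/7 + 142.857ms (2/7)
4. 714.286ms @ 10/7 + 142.857ms (2/7)
5. 857.143ms @ 12/7 + 285.714ms (4/7)
6. 1142.857ms @ 16/7 + 285.714ms (4/7)
7. 1428.571ms @ 20/7 + 285.714ms (4/7)
8. 1714.286ms @ 24/7 + 285.714ms (4/7)
9. 2000.0ms @ 4 + 400.0ms (4/5)
10. 2400.0ms @ 24/5 + 400.0ms (4/5)
11. 2800.0ms @ 28/5 + 400.0ms (4/5)
12. 3200.0ms @ 32/5 + 400.0ms (4/5)
13. 3600.0ms @ 36/5 + 1400.0ms (14/5)
14. 5000.0ms @ 10 + 1000.0ms (2)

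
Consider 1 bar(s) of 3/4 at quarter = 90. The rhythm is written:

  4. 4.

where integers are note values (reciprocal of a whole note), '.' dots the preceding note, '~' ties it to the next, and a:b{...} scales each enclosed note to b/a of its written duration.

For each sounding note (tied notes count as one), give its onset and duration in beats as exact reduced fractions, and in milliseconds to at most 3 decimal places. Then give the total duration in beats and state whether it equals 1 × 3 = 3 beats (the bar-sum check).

1) 0.0ms=0b +1000.0ms=3/2b
2) 1000.0ms=3/2b +1000.0ms=3/2b
Σ=3b of 3 (90bpm 3/4) — PASS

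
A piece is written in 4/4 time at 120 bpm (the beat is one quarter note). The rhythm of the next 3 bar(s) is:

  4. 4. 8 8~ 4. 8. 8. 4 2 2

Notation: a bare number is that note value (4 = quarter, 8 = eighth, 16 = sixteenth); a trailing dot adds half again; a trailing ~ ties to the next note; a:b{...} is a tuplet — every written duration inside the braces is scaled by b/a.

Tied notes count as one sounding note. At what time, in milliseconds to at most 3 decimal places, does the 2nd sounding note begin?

note 2 onset = 3/2b = 750.0ms

1. 0.0ms @ 0 + 750.0ms (3/2)
2. 750.0ms @ 3/2 + 750.0ms (3/2)
3. 1500.0ms @ 3 + 250.0ms (1/2)
4. 1750.0ms @ 7/2 + 1000.0ms (2)
5. 2750.0ms @ 11/2 + 375.0ms (3/4)
6. 3125.0ms @ 25/4 + 375.0ms (3/4)
7. 3500.0ms @ 7 + 500.0ms (1)
8. 4000.0ms @ 8 + 1000.0ms (2)
9. 5000.0ms @ 10 + 1000.0ms (2)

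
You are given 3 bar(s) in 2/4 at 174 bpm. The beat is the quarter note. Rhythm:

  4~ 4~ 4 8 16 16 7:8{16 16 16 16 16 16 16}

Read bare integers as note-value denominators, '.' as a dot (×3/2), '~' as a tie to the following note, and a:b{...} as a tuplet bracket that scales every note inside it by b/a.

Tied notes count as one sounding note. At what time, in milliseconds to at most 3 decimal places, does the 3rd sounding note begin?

1. 0.0ms @ 0 + 1034.483ms (3)
2. 1034.483ms @ 3 + 172.414ms (1/2)
3. 1206.897ms @ 7/2 + 86.207ms (1/4)
4. 1293.103ms @ 15/4 + 86.207ms (1/4)
5. 1379.31ms @ 4 + 98.522ms (2/7)
6. 1477.833ms @ 30/7 + 98.522ms (2/7)
7. 1576.355ms @ 32/7 + 98.522ms (2/7)
8. 1674.877ms @ 34/7 + 98.522ms (2/7)
9. 1773.399ms @ 36/7 + 98.522ms (2/7)
10. 1871.921ms @ 38/7 + 98.522ms (2/7)
11. 1970.443ms @ 40/7 + 98.522ms (2/7)

note 3 onset = 7/2b = 1206.897ms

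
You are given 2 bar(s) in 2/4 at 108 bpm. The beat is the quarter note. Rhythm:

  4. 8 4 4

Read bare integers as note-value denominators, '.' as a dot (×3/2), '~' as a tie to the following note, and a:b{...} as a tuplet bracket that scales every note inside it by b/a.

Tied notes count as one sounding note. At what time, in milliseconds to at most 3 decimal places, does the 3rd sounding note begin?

note 3 onset = 2b = 1111.111ms

1. 0.0ms @ 0 + 833.333ms (3/2)
2. 833.333ms @ 3/2 + 277.778ms (1/2)
3. 1111.111ms @ 2 + 555.556ms (1)
4. 1666.667ms @ 3 + 555.556ms (1)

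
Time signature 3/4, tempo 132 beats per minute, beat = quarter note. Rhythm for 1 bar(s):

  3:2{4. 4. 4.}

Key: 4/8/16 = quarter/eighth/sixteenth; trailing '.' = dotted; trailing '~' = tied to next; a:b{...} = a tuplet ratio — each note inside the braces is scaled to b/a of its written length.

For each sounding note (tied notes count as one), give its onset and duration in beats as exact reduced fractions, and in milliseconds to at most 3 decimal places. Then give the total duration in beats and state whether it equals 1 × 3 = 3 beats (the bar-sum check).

1) 0.0ms=0b +454.545ms=1b
2) 454.545ms=1b +454.545ms=1b
3) 909.091ms=2b +454.545ms=1b
Σ=3b of 3 (132bpm 3/4) — PASS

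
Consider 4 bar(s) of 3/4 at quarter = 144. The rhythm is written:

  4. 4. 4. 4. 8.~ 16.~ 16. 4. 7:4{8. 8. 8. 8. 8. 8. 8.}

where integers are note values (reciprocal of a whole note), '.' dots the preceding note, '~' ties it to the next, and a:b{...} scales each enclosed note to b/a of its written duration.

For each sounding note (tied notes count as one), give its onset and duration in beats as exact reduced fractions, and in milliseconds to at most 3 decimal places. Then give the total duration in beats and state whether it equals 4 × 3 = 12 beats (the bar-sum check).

1) 0.0ms=0b +625.0ms=3/2b
2) 625.0ms=3/2b +625.0ms=3/2b
3) 1250.0ms=3b +625.0ms=3/2b
4) 1875.0ms=9/2b +625.0ms=3/2b
5) 2500.0ms=6b +625.0ms=3/2b
6) 3125.0ms=15/2b +625.0ms=3/2b
7) 3750.0ms=9b +178.571ms=3/7b
8) 3928.571ms=66/7b +178.571ms=3/7b
9) 4107.143ms=69/7b +178.571ms=3/7b
10) 4285.714ms=72/7b +178.571ms=3/7b
11) 4464.286ms=75/7b +178.571ms=3/7b
12) 4642.857ms=78/7b +178.571ms=3/7b
13) 4821.429ms=81/7b +178.571ms=3/7b
Σ=12b of 12 (144bpm 3/4) — PASS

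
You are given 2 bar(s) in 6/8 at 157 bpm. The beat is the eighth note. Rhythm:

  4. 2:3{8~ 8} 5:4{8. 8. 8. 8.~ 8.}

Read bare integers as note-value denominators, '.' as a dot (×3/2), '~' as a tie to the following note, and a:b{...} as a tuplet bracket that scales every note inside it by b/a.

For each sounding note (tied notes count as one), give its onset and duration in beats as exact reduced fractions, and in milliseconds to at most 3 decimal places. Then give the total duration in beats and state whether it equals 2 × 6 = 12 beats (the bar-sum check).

1) 0.0ms=0b +1146.497ms=3b
2) 1146.497ms=3b +1146.497ms=3b
3) 2292.994ms=6b +458.599ms=6/5b
4) 2751.592ms=36/5b +458.599ms=6/5b
5) 3210.191ms=42/5b +458.599ms=6/5b
6) 3668.79ms=48/5b +917.197ms=12/5b
Σ=12b of 12 (157bpm 6/8) — PASS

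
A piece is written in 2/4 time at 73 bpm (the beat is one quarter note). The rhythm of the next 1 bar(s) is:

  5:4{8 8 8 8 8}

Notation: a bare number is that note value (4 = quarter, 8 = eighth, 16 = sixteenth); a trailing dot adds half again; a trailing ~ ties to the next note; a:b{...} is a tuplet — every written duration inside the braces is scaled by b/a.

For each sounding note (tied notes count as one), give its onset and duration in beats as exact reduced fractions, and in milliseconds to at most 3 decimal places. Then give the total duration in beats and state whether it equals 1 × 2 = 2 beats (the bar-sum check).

1) 0.0ms=0b +328.767ms=2/5b
2) 328.767ms=2/5b +328.767ms=2/5b
3) 657.534ms=4/5b +328.767ms=2/5b
4) 986.301ms=6/5b +328.767ms=2/5b
5) 1315.068ms=8/5b +328.767ms=2/5b
Σ=2b of 2 (73bpm 2/4) — PASS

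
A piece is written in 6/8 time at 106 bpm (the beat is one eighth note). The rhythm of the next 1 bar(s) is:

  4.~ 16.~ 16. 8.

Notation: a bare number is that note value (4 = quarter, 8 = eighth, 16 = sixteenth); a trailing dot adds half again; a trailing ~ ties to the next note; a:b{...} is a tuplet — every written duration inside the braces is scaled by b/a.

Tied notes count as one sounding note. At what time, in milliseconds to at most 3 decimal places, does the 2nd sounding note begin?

1. 0.0ms @ 0 + 2547.17ms (9/2)
2. 2547.17ms @ 9/2 + 849.057ms (3/2)

note 2 onset = 9/2b = 2547.17ms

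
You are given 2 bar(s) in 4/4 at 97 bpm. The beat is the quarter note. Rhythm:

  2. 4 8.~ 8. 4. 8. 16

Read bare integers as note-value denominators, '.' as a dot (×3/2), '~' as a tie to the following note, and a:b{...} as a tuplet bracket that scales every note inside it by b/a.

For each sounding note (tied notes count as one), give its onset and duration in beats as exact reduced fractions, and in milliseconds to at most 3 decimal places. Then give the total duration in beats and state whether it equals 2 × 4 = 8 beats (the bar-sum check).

1) 0.0ms=0b +1855.67ms=3b
2) 1855.67ms=3b +618.557ms=1b
3) 2474.227ms=4b +927.835ms=3/2b
4) 3402.062ms=11/2b +927.835ms=3/2b
5) 4329.897ms=7b +463.918ms=3/4b
6) 4793.814ms=31/4b +154.639ms=1/4b
Σ=8b of 8 (97bpm 4/4) — PASS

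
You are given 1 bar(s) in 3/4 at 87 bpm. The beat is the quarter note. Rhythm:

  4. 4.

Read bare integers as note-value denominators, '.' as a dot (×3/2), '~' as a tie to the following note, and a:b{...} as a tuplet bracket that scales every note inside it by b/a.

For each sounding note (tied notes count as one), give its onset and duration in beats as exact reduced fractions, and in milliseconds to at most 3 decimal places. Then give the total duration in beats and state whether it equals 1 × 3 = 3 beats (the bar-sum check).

1) 0.0ms=0b +1034.483ms=3/2b
2) 1034.483ms=3/2b +1034.483ms=3/2b
Σ=3b of 3 (87bpm 3/4) — PASS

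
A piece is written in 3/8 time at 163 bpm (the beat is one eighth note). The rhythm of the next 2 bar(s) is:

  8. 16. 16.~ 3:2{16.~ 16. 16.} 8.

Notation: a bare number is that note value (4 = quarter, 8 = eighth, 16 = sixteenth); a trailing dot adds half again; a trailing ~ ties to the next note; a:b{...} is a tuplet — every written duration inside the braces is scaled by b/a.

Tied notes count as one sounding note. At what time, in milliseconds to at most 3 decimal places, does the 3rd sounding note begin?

1. 0.0ms @ 0 + 552.147ms (3/2)
2. 552.147ms @ 3/2 + 276.074ms (3/4)
3. 828.221ms @ 9/4 + 644.172ms (7/4)
4. 1472.393ms @ 4 + 184.049ms (1/2)
5. 1656.442ms @ 9/2 + 552.147ms (3/2)

note 3 onset = 9/4b = 828.221ms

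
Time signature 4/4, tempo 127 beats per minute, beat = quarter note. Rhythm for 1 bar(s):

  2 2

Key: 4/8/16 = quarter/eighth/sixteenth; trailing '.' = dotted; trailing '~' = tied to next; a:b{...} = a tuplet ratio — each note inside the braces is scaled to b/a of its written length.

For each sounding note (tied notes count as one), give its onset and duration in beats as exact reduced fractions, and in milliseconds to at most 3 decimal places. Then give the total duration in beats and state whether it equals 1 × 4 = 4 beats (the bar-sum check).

1) 0.0ms=0b +944.882ms=2b
2) 944.882ms=2b +944.882ms=2b
Σ=4b of 4 (127bpm 4/4) — PASS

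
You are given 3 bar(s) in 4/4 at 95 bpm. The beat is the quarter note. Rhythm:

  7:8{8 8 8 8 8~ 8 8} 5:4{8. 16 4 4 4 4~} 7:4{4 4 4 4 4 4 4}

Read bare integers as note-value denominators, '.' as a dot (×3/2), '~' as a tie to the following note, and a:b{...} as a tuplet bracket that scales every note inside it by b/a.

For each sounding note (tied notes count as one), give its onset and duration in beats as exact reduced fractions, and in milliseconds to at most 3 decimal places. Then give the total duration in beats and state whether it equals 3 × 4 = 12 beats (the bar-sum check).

1) 0.0ms=0b +360.902ms=4/7b
2) 360.902ms=4/7b +360.902ms=4/7b
3) 721.805ms=8/7b +360.902ms=4/7b
4) 1082.707ms=12/7b +360.902ms=4/7b
5) 1443.609ms=16/7b +721.805ms=8/7b
6) 2165.414ms=24/7b +360.902ms=4/7b
7) 2526.316ms=4b +378.947ms=3/5b
8) 2905.263ms=23/5b +126.316ms=1/5b
9) 3031.579ms=24/5b +505.263ms=4/5b
10) 3536.842ms=28/5b +505.263ms=4/5b
11) 4042.105ms=32/5b +505.263ms=4/5b
12) 4547.368ms=36/5b +866.165ms=48/35b
13) 5413.534ms=60/7b +360.902ms=4/7b
14) 5774.436ms=64/7b +360.902ms=4/7b
15) 6135.338ms=68/7b +360.902ms=4/7b
16) 6496.241ms=72/7b +360.902ms=4/7b
17) 6857.143ms=76/7b +360.902ms=4/7b
18) 7218.045ms=80/7b +360.902ms=4/7b
Σ=12b of 12 (95bpm 4/4) — PASS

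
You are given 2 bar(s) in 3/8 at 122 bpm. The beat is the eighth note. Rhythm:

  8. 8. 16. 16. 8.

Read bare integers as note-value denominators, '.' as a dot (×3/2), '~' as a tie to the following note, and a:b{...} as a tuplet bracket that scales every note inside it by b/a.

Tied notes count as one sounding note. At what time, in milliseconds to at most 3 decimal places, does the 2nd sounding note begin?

note 2 onset = 3/2b = 737.705ms

1. 0.0ms @ 0 + 737.705ms (3/2)
2. 737.705ms @ 3/2 + 737.705ms (3/2)
3. 1475.41ms @ 3 + 368.852ms (3/4)
4. 1844.262ms @ 15/4 + 368.852ms (3/4)
5. 2213.115ms @ 9/2 + 737.705ms (3/2)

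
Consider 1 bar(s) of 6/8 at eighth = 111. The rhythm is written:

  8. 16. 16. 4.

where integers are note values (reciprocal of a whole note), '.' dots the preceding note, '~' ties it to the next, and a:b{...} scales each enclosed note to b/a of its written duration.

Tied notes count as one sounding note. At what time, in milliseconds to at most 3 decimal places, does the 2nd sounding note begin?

note 2 onset = 3/2b = 810.811ms

1. 0.0ms @ 0 + 810.811ms (3/2)
2. 810.811ms @ 3/2 + 405.405ms (3/4)
3. 1216.216ms @ 9/4 + 405.405ms (3/4)
4. 1621.622ms @ 3 + 1621.622ms (3)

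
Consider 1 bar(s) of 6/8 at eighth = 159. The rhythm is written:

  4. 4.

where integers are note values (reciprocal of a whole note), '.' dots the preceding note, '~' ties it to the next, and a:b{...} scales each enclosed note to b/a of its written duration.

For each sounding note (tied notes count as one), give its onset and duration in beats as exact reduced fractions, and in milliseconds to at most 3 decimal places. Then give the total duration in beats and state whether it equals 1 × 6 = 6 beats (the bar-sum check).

1) 0.0ms=0b +1132.075ms=3b
2) 1132.075ms=3b +1132.075ms=3b
Σ=6b of 6 (159bpm 6/8) — PASS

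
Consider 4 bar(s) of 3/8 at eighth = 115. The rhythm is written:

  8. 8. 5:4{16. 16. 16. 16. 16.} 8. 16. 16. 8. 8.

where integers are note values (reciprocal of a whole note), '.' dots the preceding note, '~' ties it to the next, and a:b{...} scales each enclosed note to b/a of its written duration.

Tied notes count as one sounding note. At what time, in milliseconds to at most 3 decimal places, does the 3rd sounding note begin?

1. 0.0ms @ 0 + 782.609ms (3/2)
2. 782.609ms @ 3/2 + 782.609ms (3/2)
3. 1565.217ms @ 3 + 313.043ms (3/5)
4. 1878.261ms @ 18/5 + 313.043ms (3/5)
5. 2191.304ms @ 21/5 + 313.043ms (3/5)
6. 2504.348ms @ 24/5 + 313.043ms (3/5)
7. 2817.391ms @ 27/5 + 313.043ms (3/5)
8. 3130.435ms @ 6 + 782.609ms (3/2)
9. 3913.043ms @ 15/2 + 391.304ms (3/4)
10. 4304.348ms @ 33/4 + 391.304ms (3/4)
11. 4695.652ms @ 9 + 782.609ms (3/2)
12. 5478.261ms @ 21/2 + 782.609ms (3/2)

note 3 onset = 3b = 1565.217ms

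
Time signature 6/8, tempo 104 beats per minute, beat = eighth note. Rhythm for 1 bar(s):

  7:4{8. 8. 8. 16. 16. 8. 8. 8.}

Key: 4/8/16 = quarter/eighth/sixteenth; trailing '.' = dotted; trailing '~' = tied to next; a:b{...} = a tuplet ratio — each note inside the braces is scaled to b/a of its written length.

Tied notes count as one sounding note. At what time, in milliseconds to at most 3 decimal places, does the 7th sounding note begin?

note 7 onset = 30/7b = 2472.527ms

1. 0.0ms @ 0 + 494.505ms (6/7)
2. 494.505ms @ 6/7 + 494.505ms (6/7)
3. 989.011ms @ 12/7 + 494.505ms (6/7)
4. 1483.516ms @ 18/7 + 247.253ms (3/7)
5. 1730.769ms @ 3 + 247.253ms (3/7)
6. 1978.022ms @ 24/7 + 494.505ms (6/7)
7. 2472.527ms @ 30/7 + 494.505ms (6/7)
8. 2967.033ms @ 36/7 + 494.505ms (6/7)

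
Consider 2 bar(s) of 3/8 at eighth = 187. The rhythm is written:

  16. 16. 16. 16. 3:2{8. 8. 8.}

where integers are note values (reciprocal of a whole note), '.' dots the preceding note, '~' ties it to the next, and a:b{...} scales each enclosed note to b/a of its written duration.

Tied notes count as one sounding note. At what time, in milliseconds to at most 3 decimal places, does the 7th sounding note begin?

1. 0.0ms @ 0 + 240.642ms (3/4)
2. 240.642ms @ 3/4 + 240.642ms (3/4)
3. 481.283ms @ 3/2 + 240.642ms (3/4)
4. 721.925ms @ 9/4 + 240.642ms (3/4)
5. 962.567ms @ 3 + 320.856ms (1)
6. 1283.422ms @ 4 + 320.856ms (1)
7. 1604.278ms @ 5 + 320.856ms (1)

note 7 onset = 5b = 1604.278ms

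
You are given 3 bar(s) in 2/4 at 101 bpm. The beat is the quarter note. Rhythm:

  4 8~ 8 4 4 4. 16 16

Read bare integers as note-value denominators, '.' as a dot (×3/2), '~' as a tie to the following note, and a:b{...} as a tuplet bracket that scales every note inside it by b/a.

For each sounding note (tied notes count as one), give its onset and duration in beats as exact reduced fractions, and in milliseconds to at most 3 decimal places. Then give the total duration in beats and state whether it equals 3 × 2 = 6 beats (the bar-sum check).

1) 0.0ms=0b +594.059ms=1b
2) 594.059ms=1b +594.059ms=1b
3) 1188.119ms=2b +594.059ms=1b
4) 1782.178ms=3b +594.059ms=1b
5) 2376.238ms=4b +891.089ms=3/2b
6) 3267.327ms=11/2b +148.515ms=1/4b
7) 3415.842ms=23/4b +148.515ms=1/4b
Σ=6b of 6 (101bpm 2/4) — PASS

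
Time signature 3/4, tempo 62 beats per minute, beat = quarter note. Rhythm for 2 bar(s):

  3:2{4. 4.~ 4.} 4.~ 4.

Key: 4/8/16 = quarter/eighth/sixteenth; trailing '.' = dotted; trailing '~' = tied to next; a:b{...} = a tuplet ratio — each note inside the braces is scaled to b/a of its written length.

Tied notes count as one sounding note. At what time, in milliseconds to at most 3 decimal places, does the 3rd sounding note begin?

note 3 onset = 3b = 2903.226ms

1. 0.0ms @ 0 + 967.742ms (1)
2. 967.742ms @ 1 + 1935.484ms (2)
3. 2903.226ms @ 3 + 2903.226ms (3)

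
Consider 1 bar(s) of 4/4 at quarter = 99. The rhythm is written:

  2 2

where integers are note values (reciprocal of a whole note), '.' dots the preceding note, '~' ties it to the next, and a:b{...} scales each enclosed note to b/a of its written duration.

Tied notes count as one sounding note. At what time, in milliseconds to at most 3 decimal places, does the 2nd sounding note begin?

note 2 onset = 2b = 1212.121ms

1. 0.0ms @ 0 + 1212.121ms (2)
2. 1212.121ms @ 2 + 1212.121ms (2)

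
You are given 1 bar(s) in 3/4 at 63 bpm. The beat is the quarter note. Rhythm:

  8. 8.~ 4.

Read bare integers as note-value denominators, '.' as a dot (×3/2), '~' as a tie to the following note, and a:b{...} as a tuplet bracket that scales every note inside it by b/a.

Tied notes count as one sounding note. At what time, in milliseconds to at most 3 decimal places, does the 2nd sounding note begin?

note 2 onset = 3/4b = 714.286ms

1. 0.0ms @ 0 + 714.286ms (3/4)
2. 714.286ms @ 3/4 + 2142.857ms (9/4)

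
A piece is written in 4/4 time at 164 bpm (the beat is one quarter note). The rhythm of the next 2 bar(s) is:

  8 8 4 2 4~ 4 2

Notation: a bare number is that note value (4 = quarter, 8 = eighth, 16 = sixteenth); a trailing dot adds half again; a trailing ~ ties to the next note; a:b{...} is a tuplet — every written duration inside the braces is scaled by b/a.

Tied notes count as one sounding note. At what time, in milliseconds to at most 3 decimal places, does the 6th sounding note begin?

1. 0.0ms @ 0 + 182.927ms (1/2)
2. 182.927ms @ 1/2 + 182.927ms (1/2)
3. 365.854ms @ 1 + 365.854ms (1)
4. 731.707ms @ 2 + 731.707ms (2)
5. 1463.415ms @ 4 + 731.707ms (2)
6. 2195.122ms @ 6 + 731.707ms (2)

note 6 onset = 6b = 2195.122ms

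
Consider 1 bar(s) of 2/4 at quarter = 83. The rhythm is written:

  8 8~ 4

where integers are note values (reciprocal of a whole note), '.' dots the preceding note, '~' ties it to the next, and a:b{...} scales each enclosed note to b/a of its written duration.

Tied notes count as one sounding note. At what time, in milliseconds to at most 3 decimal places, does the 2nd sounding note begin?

note 2 onset = 1/2b = 361.446ms

1. 0.0ms @ 0 + 361.446ms (1/2)
2. 361.446ms @ 1/2 + 1084.337ms (3/2)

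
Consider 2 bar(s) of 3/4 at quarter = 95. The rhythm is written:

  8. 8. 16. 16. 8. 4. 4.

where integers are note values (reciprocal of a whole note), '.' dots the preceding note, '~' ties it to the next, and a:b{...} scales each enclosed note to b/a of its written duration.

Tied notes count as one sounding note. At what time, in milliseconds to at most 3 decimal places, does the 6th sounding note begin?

note 6 onset = 3b = 1894.737ms

1. 0.0ms @ 0 + 473.684ms (3/4)
2. 473.684ms @ 3/4 + 473.684ms (3/4)
3. 947.368ms @ 3/2 + 236.842ms (3/8)
4. 1184.211ms @ 15/8 + 236.842ms (3/8)
5. 1421.053ms @ 9/4 + 473.684ms (3/4)
6. 1894.737ms @ 3 + 947.368ms (3/2)
7. 2842.105ms @ 9/2 + 947.368ms (3/2)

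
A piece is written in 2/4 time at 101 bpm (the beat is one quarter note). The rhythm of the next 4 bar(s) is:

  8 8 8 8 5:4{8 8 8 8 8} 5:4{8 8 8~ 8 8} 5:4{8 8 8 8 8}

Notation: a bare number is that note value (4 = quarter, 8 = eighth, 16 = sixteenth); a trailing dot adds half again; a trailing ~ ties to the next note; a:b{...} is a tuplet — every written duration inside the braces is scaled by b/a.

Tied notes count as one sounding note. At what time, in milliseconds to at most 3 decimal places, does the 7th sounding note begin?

1. 0.0ms @ 0 + 297.03ms (1/2)
2. 297.03ms @ 1/2 + 297.03ms (1/2)
3. 594.059ms @ 1 + 297.03ms (1/2)
4. 891.089ms @ 3/2 + 297.03ms (1/2)
5. 1188.119ms @ 2 + 237.624ms (2/5)
6. 1425.743ms @ 12/5 + 237.624ms (2/5)
7. 1663.366ms @ 14/5 + 237.624ms (2/5)
8. 1900.99ms @ 16/5 + 237.624ms (2/5)
9. 2138.614ms @ 18/5 + 237.624ms (2/5)
10. 2376.238ms @ 4 + 237.624ms (2/5)
11. 2613.861ms @ 22/5 + 237.624ms (2/5)
12. 2851.485ms @ 24/5 + 475.248ms (4/5)
13. 3326.733ms @ 28/5 + 237.624ms (2/5)
14. 3564.356ms @ 6 + 237.624ms (2/5)
15. 3801.98ms @ 32/5 + 237.624ms (2/5)
16. 4039.604ms @ 34/5 + 237.624ms (2/5)
17. 4277.228ms @ 36/5 + 237.624ms (2/5)
18. 4514.851ms @ 38/5 + 237.624ms (2/5)

note 7 onset = 14/5b = 1663.366ms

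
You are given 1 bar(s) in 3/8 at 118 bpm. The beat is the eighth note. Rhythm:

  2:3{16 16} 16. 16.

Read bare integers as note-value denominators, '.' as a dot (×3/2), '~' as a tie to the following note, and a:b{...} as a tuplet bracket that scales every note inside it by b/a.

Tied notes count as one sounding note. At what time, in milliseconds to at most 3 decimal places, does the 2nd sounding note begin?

note 2 onset = 3/4b = 381.356ms

1. 0.0ms @ 0 + 381.356ms (3/4)
2. 381.356ms @ 3/4 + 381.356ms (3/4)
3. 762.712ms @ 3/2 + 381.356ms (3/4)
4. 1144.068ms @ 9/4 + 381.356ms (3/4)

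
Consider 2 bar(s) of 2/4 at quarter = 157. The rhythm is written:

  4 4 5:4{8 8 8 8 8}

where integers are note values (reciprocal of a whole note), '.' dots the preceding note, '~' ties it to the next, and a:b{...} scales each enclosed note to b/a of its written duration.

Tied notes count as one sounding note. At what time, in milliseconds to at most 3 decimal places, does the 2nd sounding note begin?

note 2 onset = 1b = 382.166ms

1. 0.0ms @ 0 + 382.166ms (1)
2. 382.166ms @ 1 + 382.166ms (1)
3. 764.331ms @ 2 + 152.866ms (2/5)
4. 917.197ms @ 12/5 + 152.866ms (2/5)
5. 1070.064ms @ 14/5 + 152.866ms (2/5)
6. 1222.93ms @ 16/5 + 152.866ms (2/5)
7. 1375.796ms @ 18/5 + 152.866ms (2/5)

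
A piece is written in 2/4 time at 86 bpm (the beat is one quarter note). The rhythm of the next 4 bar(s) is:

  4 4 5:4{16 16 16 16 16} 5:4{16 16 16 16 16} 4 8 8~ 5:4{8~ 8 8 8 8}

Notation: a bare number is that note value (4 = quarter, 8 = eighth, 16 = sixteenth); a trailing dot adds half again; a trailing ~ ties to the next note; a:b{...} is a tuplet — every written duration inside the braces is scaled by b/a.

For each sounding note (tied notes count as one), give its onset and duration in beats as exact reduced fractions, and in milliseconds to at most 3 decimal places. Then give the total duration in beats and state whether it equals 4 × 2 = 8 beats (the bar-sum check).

1) 0.0ms=0b +697.674ms=1b
2) 697.674ms=1b +697.674ms=1b
3) 1395.349ms=2b +139.535ms=1/5b
4) 1534.884ms=11/5b +139.535ms=1/5b
5) 1674.419ms=12/5b +139.535ms=1/5b
6) 1813.953ms=13/5b +139.535ms=1/5b
7) 1953.488ms=14/5b +139.535ms=1/5b
8) 2093.023ms=3b +139.535ms=1/5b
9) 2232.558ms=16/5b +139.535ms=1/5b
10) 2372.093ms=17/5b +139.535ms=1/5b
11) 2511.628ms=18/5b +139.535ms=1/5b
12) 2651.163ms=19/5b +139.535ms=1/5b
13) 2790.698ms=4b +697.674ms=1b
14) 3488.372ms=5b +348.837ms=1/2b
15) 3837.209ms=11/2b +906.977ms=13/10b
16) 4744.186ms=34/5b +279.07ms=2/5b
17) 5023.256ms=36/5b +279.07ms=2/5b
18) 5302.326ms=38/5b +279.07ms=2/5b
Σ=8b of 8 (86bpm 2/4) — PASS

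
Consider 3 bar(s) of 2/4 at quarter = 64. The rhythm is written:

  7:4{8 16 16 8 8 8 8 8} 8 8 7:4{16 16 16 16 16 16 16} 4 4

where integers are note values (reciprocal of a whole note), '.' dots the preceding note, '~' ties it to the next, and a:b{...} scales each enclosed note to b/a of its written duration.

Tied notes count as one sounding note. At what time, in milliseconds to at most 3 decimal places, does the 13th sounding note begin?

1. 0.0ms @ 0 + 267.857ms (2/7)
2. 267.857ms @ 2/7 + 133.929ms (1/7)
3. 401.786ms @ 3/7 + 133.929ms (1/7)
4. 535.714ms @ 4/7 + 267.857ms (2/7)
5. 803.571ms @ 6/7 + 267.857ms (2/7)
6. 1071.429ms @ 8/7 + 267.857ms (2/7)
7. 1339.286ms @ 10/7 + 267.857ms (2/7)
8. 1607.143ms @ 12/7 + 267.857ms (2/7)
9. 1875.0ms @ 2 + 468.75ms (1/2)
10. 2343.75ms @ 5/2 + 468.75ms (1/2)
11. 2812.5ms @ 3 + 133.929ms (1/7)
12. 2946.429ms @ 22/7 + 133.929ms (1/7)
13. 3080.357ms @ 23/7 + 133.929ms (1/7)
14. 3214.286ms @ 24/7 + 133.929ms (1/7)
15. 3348.214ms @ 25/7 + 133.929ms (1/7)
16. 3482.143ms @ 26/7 + 133.929ms (1/7)
17. 3616.071ms @ 27/7 + 133.929ms (1/7)
18. 3750.0ms @ 4 + 937.5ms (1)
19. 4687.5ms @ 5 + 937.5ms (1)

note 13 onset = 23/7b = 3080.357ms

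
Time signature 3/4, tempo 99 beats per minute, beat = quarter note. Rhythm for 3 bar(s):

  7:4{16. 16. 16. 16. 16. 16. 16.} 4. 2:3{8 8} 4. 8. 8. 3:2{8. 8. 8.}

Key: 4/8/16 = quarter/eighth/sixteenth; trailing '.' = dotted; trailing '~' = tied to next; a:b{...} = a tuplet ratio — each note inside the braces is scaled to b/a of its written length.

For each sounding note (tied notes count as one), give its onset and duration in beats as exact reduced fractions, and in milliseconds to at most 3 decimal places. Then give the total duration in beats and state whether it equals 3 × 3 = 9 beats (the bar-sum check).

1) 0.0ms=0b +129.87ms=3/14b
2) 129.87ms=3/14b +129.87ms=3/14b
3) 259.74ms=3/7b +129.87ms=3/14b
4) 389.61ms=9/14b +129.87ms=3/14b
5) 519.481ms=6/7b +129.87ms=3/14b
6) 649.351ms=15/14b +129.87ms=3/14b
7) 779.221ms=9/7b +129.87ms=3/14b
8) 909.091ms=3/2b +909.091ms=3/2b
9) 1818.182ms=3b +454.545ms=3/4b
10) 2272.727ms=15/4b +454.545ms=3/4b
11) 2727.273ms=9/2b +909.091ms=3/2b
12) 3636.364ms=6b +454.545ms=3/4b
13) 4090.909ms=27/4b +454.545ms=3/4b
14) 4545.455ms=15/2b +303.03ms=1/2b
15) 4848.485ms=8b +303.03ms=1/2b
16) 5151.515ms=17/2b +303.03ms=1/2b
Σ=9b of 9 (99bpm 3/4) — PASS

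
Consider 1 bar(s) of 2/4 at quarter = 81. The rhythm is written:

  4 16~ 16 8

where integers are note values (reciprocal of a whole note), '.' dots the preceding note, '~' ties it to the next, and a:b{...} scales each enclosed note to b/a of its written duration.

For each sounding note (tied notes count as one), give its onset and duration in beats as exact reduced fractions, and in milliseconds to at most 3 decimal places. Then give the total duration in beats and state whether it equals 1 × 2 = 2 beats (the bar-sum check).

1) 0.0ms=0b +740.741ms=1b
2) 740.741ms=1b +370.37ms=1/2b
3) 1111.111ms=3/2b +370.37ms=1/2b
Σ=2b of 2 (81bpm 2/4) — PASS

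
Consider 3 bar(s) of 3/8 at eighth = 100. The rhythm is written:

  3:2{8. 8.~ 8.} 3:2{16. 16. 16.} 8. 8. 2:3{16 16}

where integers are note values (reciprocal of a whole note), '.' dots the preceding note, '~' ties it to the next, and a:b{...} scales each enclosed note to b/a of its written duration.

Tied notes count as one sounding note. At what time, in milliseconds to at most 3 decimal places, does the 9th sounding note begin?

1. 0.0ms @ 0 + 600.0ms (1)
2. 600.0ms @ 1 + 1200.0ms (2)
3. 1800.0ms @ 3 + 300.0ms (1/2)
4. 2100.0ms @ 7/2 + 300.0ms (1/2)
5. 2400.0ms @ 4 + 300.0ms (1/2)
6. 2700.0ms @ 9/2 + 900.0ms (3/2)
7. 3600.0ms @ 6 + 900.0ms (3/2)
8. 4500.0ms @ 15/2 + 450.0ms (3/4)
9. 4950.0ms @ 33/4 + 450.0ms (3/4)

note 9 onset = 33/4b = 4950.0ms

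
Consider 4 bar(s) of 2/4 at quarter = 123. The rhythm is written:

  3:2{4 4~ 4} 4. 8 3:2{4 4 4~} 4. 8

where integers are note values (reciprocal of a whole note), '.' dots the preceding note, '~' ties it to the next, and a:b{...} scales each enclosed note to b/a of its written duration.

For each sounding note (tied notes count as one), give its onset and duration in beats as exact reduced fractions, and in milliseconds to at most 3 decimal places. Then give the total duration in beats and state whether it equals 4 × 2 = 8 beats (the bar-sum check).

1) 0.0ms=0b +325.203ms=2/3b
2) 325.203ms=2/3b +650.407ms=4/3b
3) 975.61ms=2b +731.707ms=3/2b
4) 1707.317ms=7/2b +243.902ms=1/2b
5) 1951.22ms=4b +325.203ms=2/3b
6) 2276.423ms=14/3b +325.203ms=2/3b
7) 2601.626ms=16/3b +1056.911ms=13/6b
8) 3658.537ms=15/2b +243.902ms=1/2b
Σ=8b of 8 (123bpm 2/4) — PASS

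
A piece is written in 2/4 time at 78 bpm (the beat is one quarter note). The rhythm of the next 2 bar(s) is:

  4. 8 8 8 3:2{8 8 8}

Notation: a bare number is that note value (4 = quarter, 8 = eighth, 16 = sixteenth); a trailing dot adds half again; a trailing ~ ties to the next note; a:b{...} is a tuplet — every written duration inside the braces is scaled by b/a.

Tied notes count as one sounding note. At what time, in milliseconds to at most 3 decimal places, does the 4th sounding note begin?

note 4 onset = 5/2b = 1923.077ms

1. 0.0ms @ 0 + 1153.846ms (3/2)
2. 1153.846ms @ 3/2 + 384.615ms (1/2)
3. 1538.462ms @ 2 + 384.615ms (1/2)
4. 1923.077ms @ 5/2 + 384.615ms (1/2)
5. 2307.692ms @ 3 + 256.41ms (1/3)
6. 2564.103ms @ 10/3 + 256.41ms (1/3)
7. 2820.513ms @ 11/3 + 256.41ms (1/3)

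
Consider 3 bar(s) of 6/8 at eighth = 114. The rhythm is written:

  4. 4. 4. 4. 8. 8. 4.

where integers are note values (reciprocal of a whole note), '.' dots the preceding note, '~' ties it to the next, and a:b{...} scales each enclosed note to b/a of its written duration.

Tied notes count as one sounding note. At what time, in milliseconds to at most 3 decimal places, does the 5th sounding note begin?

note 5 onset = 12b = 6315.789ms

1. 0.0ms @ 0 + 1578.947ms (3)
2. 1578.947ms @ 3 + 1578.947ms (3)
3. 3157.895ms @ 6 + 1578.947ms (3)
4. 4736.842ms @ 9 + 1578.947ms (3)
5. 6315.789ms @ 12 + 789.474ms (3/2)
6. 7105.263ms @ 27/2 + 789.474ms (3/2)
7. 7894.737ms @ 15 + 1578.947ms (3)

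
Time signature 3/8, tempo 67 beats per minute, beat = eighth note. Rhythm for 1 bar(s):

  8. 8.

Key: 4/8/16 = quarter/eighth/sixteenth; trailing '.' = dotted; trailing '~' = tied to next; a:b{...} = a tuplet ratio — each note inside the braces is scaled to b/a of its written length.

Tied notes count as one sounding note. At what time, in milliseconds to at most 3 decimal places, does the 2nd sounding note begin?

note 2 onset = 3/2b = 1343.284ms

1. 0.0ms @ 0 + 1343.284ms (3/2)
2. 1343.284ms @ 3/2 + 1343.284ms (3/2)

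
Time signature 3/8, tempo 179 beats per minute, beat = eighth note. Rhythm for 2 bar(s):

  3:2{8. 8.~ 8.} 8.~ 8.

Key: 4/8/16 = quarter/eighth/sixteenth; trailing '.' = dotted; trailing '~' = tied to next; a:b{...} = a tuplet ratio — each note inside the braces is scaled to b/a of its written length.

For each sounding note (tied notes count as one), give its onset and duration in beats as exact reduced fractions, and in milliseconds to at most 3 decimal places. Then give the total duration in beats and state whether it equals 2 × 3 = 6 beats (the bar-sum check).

1) 0.0ms=0b +335.196ms=1b
2) 335.196ms=1b +670.391ms=2b
3) 1005.587ms=3b +1005.587ms=3b
Σ=6b of 6 (179bpm 3/8) — PASS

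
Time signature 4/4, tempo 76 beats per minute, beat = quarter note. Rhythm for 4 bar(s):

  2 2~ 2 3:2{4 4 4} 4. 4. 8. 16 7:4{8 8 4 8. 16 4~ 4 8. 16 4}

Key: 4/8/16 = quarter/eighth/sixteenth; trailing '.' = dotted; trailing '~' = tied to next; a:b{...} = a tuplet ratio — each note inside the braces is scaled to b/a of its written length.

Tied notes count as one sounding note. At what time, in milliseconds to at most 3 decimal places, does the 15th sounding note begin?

1. 0.0ms @ 0 + 1578.947ms (2)
2. 1578.947ms @ 2 + 3157.895ms (4)
3. 4736.842ms @ 6 + 526.316ms (2/3)
4. 5263.158ms @ 20/3 + 526.316ms (2/3)
5. 5789.474ms @ 22/3 + 526.316ms (2/3)
6. 6315.789ms @ 8 + 1184.211ms (3/2)
7. 7500.0ms @ 19/2 + 1184.211ms (3/2)
8. 8684.211ms @ 11 + 592.105ms (3/4)
9. 9276.316ms @ 47/4 + 197.368ms (1/4)
10. 9473.684ms @ 12 + 225.564ms (2/7)
11. 9699.248ms @ 86/7 + 225.564ms (2/7)
12. 9924.812ms @ 88/7 + 451.128ms (4/7)
13. 10375.94ms @ 92/7 + 338.346ms (3/7)
14. 10714.286ms @ 95/7 + 112.782ms (1/7)
15. 10827.068ms @ 96/7 + 902.256ms (8/7)
16. 11729.323ms @ 104/7 + 338.346ms (3/7)
17. 12067.669ms @ 107/7 + 112.782ms (1/7)
18. 12180.451ms @ 108/7 + 451.128ms (4/7)

note 15 onset = 96/7b = 10827.068ms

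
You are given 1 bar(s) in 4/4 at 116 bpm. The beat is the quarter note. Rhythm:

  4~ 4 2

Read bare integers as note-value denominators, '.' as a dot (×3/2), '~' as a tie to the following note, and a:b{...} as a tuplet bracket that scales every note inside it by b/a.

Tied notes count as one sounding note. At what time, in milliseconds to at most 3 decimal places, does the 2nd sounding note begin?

1. 0.0ms @ 0 + 1034.483ms (2)
2. 1034.483ms @ 2 + 1034.483ms (2)

note 2 onset = 2b = 1034.483ms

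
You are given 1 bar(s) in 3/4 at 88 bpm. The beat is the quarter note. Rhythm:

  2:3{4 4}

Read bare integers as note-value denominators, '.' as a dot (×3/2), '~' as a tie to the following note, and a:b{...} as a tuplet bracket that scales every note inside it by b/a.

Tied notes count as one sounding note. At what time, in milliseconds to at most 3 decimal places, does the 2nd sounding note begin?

note 2 onset = 3/2b = 1022.727ms

1. 0.0ms @ 0 + 1022.727ms (3/2)
2. 1022.727ms @ 3/2 + 1022.727ms (3/2)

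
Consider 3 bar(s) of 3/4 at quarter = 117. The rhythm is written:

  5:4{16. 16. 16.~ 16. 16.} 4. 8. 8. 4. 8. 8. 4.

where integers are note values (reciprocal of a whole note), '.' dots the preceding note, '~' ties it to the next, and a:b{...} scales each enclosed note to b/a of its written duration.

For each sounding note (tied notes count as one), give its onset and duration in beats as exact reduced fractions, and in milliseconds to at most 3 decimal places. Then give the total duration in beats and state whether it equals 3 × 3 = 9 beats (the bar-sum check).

1) 0.0ms=0b +153.846ms=3/10b
2) 153.846ms=3/10b +153.846ms=3/10b
3) 307.692ms=3/5b +307.692ms=3/5b
4) 615.385ms=6/5b +153.846ms=3/10b
5) 769.231ms=3/2b +769.231ms=3/2b
6) 1538.462ms=3b +384.615ms=3/4b
7) 1923.077ms=15/4b +384.615ms=3/4b
8) 2307.692ms=9/2b +769.231ms=3/2b
9) 3076.923ms=6b +384.615ms=3/4b
10) 3461.538ms=27/4b +384.615ms=3/4b
11) 3846.154ms=15/2b +769.231ms=3/2b
Σ=9b of 9 (117bpm 3/4) — PASS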